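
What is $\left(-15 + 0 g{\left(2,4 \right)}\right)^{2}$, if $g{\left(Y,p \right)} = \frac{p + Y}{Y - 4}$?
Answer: $225$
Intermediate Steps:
$g{\left(Y,p \right)} = \frac{Y + p}{-4 + Y}$
$\left(-15 + 0 g{\left(2,4 \right)}\right)^{2} = \left(-15 + 0 \frac{2 + 4}{-4 + 2}\right)^{2} = \left(-15 + 0 \frac{1}{-2} \cdot 6\right)^{2} = \left(-15 + 0 \left(\left(- \frac{1}{2}\right) 6\right)\right)^{2} = \left(-15 + 0 \left(-3\right)\right)^{2} = \left(-15 + 0\right)^{2} = \left(-15\right)^{2} = 225$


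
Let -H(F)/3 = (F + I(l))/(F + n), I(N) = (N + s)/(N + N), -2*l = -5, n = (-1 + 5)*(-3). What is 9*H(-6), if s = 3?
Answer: -147/20 ≈ -7.3500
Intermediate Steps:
n = -12 (n = 4*(-3) = -12)
l = 5/2 (l = -½*(-5) = 5/2 ≈ 2.5000)
I(N) = (3 + N)/(2*N) (I(N) = (N + 3)/(N + N) = (3 + N)/((2*N)) = (3 + N)*(1/(2*N)) = (3 + N)/(2*N))
H(F) = -3*(11/10 + F)/(-12 + F) (H(F) = -3*(F + (3 + 5/2)/(2*(5/2)))/(F - 12) = -3*(F + (½)*(⅖)*(11/2))/(-12 + F) = -3*(F + 11/10)/(-12 + F) = -3*(11/10 + F)/(-12 + F))
9*H(-6) = 9*(3*(-11 - 10*(-6))/(10*(-12 - 6))) = 9*((3/10)*(-11 + 60)/(-18)) = 9*((3/10)*(-1/18)*49) = 9*(-49/60) = -147/20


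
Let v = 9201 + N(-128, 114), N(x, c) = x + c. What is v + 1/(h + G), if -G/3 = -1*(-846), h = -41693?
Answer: 406350196/44231 ≈ 9187.0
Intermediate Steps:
N(x, c) = c + x
G = -2538 (G = -(-3)*(-846) = -3*846 = -2538)
v = 9187 (v = 9201 + (114 - 128) = 9201 - 14 = 9187)
v + 1/(h + G) = 9187 + 1/(-41693 - 2538) = 9187 + 1/(-44231) = 9187 - 1/44231 = 406350196/44231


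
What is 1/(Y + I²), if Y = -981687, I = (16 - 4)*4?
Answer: -1/979383 ≈ -1.0211e-6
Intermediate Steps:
I = 48 (I = 12*4 = 48)
1/(Y + I²) = 1/(-981687 + 48²) = 1/(-981687 + 2304) = 1/(-979383) = -1/979383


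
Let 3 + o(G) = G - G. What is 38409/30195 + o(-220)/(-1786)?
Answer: 22896353/17976090 ≈ 1.2737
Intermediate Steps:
o(G) = -3 (o(G) = -3 + (G - G) = -3 + 0 = -3)
38409/30195 + o(-220)/(-1786) = 38409/30195 - 3/(-1786) = 38409*(1/30195) - 3*(-1/1786) = 12803/10065 + 3/1786 = 22896353/17976090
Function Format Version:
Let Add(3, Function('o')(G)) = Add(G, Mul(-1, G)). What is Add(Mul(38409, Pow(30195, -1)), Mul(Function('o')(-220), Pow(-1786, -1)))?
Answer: Rational(22896353, 17976090) ≈ 1.2737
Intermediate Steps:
Function('o')(G) = -3 (Function('o')(G) = Add(-3, Add(G, Mul(-1, G))) = Add(-3, 0) = -3)
Add(Mul(38409, Pow(30195, -1)), Mul(Function('o')(-220), Pow(-1786, -1))) = Add(Mul(38409, Pow(30195, -1)), Mul(-3, Pow(-1786, -1))) = Add(Mul(38409, Rational(1, 30195)), Mul(-3, Rational(-1, 1786))) = Add(Rational(12803, 10065), Rational(3, 1786)) = Rational(22896353, 17976090)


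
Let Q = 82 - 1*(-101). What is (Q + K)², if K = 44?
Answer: 51529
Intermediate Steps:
Q = 183 (Q = 82 + 101 = 183)
(Q + K)² = (183 + 44)² = 227² = 51529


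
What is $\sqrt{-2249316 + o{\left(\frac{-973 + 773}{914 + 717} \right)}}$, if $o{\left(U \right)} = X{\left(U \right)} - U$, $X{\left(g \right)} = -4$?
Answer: $\frac{4 i \sqrt{373972063395}}{1631} \approx 1499.8 i$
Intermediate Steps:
$o{\left(U \right)} = -4 - U$
$\sqrt{-2249316 + o{\left(\frac{-973 + 773}{914 + 717} \right)}} = \sqrt{-2249316 - \left(4 + \frac{-973 + 773}{914 + 717}\right)} = \sqrt{-2249316 - \left(4 - \frac{200}{1631}\right)} = \sqrt{-2249316 - \frac{6324}{1631}} = \sqrt{- \frac{3668640720}{1631}} = \frac{4 i \sqrt{373972063395}}{1631}$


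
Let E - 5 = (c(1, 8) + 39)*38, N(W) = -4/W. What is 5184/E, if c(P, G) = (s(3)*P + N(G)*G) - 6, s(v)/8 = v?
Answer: 1728/673 ≈ 2.5676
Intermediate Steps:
s(v) = 8*v
c(P, G) = -10 + 24*P (c(P, G) = ((8*3)*P + (-4/G)*G) - 6 = (24*P - 4) - 6 = (-4 + 24*P) - 6 = -10 + 24*P)
E = 2019 (E = 5 + ((-10 + 24*1) + 39)*38 = 5 + ((-10 + 24) + 39)*38 = 5 + (14 + 39)*38 = 5 + 53*38 = 5 + 2014 = 2019)
5184/E = 5184/2019 = 5184*(1/2019) = 1728/673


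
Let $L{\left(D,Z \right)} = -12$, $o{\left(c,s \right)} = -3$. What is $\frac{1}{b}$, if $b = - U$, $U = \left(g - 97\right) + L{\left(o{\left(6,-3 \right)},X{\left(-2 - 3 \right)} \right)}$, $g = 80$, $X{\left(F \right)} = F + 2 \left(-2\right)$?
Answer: $\frac{1}{29} \approx 0.034483$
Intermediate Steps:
$X{\left(F \right)} = -4 + F$ ($X{\left(F \right)} = F - 4 = -4 + F$)
$U = -29$ ($U = \left(80 - 97\right) - 12 = -17 - 12 = -29$)
$b = 29$ ($b = \left(-1\right) \left(-29\right) = 29$)
$\frac{1}{b} = \frac{1}{29}$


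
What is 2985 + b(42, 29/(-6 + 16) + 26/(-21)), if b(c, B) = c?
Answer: 3027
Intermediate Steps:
2985 + b(42, 29/(-6 + 16) + 26/(-21)) = 2985 + 42 = 3027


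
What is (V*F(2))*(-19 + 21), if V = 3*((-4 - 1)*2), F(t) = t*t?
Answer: -240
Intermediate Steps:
F(t) = t²
V = -30 (V = 3*(-5*2) = 3*(-10) = -30)
(V*F(2))*(-19 + 21) = (-30*2²)*(-19 + 21) = -30*4*2 = -120*2 = -240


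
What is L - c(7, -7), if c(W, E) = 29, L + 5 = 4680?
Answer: 4646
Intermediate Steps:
L = 4675 (L = -5 + 4680 = 4675)
L - c(7, -7) = 4675 - 1*29 = 4675 - 29 = 4646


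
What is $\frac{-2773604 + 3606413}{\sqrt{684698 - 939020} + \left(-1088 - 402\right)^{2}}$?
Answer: $\frac{924459630450}{2464422132161} - \frac{2498427 i \sqrt{28258}}{4928844264322} \approx 0.37512 - 8.521 \cdot 10^{-5} i$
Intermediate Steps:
$\frac{-2773604 + 3606413}{\sqrt{684698 - 939020} + \left(-1088 - 402\right)^{2}} = \frac{832809}{\sqrt{-254322} + \left(-1490\right)^{2}} = \frac{832809}{3 i \sqrt{28258} + 2220100} = \frac{832809}{2220100 + 3 i \sqrt{28258}}$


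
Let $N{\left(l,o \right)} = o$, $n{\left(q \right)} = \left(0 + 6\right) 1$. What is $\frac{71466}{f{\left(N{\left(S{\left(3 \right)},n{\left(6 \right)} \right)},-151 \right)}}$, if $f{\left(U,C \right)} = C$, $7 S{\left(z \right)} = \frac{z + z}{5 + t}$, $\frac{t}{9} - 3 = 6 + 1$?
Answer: $- \frac{71466}{151} \approx -473.28$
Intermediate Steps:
$t = 90$ ($t = 27 + 9 \left(6 + 1\right) = 27 + 9 \cdot 7 = 27 + 63 = 90$)
$n{\left(q \right)} = 6$ ($n{\left(q \right)} = 6 \cdot 1 = 6$)
$S{\left(z \right)} = \frac{2 z}{665}$ ($S{\left(z \right)} = \frac{\left(z + z\right) \frac{1}{5 + 90}}{7} = \frac{2 z \frac{1}{95}}{7} = \frac{\frac{2}{95} z}{7} = \frac{2 z}{665}$)
$\frac{71466}{f{\left(N{\left(S{\left(3 \right)},n{\left(6 \right)} \right)},-151 \right)}} = \frac{71466}{-151} = 71466 \left(- \frac{1}{151}\right) = - \frac{71466}{151}$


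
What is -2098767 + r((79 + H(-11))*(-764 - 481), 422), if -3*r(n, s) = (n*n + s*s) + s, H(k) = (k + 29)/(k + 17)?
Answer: -3476280969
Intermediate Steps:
H(k) = (29 + k)/(17 + k)
r(n, s) = -s/3 - n²/3 - s²/3 (r(n, s) = -((n*n + s*s) + s)/3 = -((n² + s²) + s)/3 = -(s + n² + s²)/3 = -s/3 - n²/3 - s²/3)
-2098767 + r((79 + H(-11))*(-764 - 481), 422) = -2098767 + (-⅓*422 - (-764 - 481)²*(79 + (29 - 11)/(17 - 11))²/3 - ⅓*422²) = -2098767 + (-422/3 - 1550025*(79 + 18/6)²/3 - ⅓*178084) = -2098767 + (-422/3 - 1550025*(79 + (⅙)*18)²/3 - 178084/3) = -2098767 + (-422/3 - 1550025*(79 + 3)²/3 - 178084/3) = -2098767 + (-422/3 - (82*(-1245))²/3 - 178084/3) = -2098767 + (-422/3 - ⅓*(-102090)² - 178084/3) = -2098767 + (-422/3 - ⅓*10422368100 - 178084/3) = -2098767 + (-422/3 - 3474122700 - 178084/3) = -2098767 - 3474182202 = -3476280969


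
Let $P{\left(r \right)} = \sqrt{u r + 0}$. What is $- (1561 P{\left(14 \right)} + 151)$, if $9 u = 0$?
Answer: $-151$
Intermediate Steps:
$u = 0$ ($u = \frac{1}{9} \cdot 0 = 0$)
$P{\left(r \right)} = 0$ ($P{\left(r \right)} = \sqrt{0 r + 0} = \sqrt{0 + 0} = \sqrt{0} = 0$)
$- (1561 P{\left(14 \right)} + 151) = - (1561 \cdot 0 + 151) = - (0 + 151) = \left(-1\right) 151 = -151$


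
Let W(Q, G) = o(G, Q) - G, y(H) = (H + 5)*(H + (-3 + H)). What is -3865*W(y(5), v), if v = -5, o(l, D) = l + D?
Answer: -270550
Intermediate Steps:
o(l, D) = D + l
y(H) = (-3 + 2*H)*(5 + H) (y(H) = (5 + H)*(-3 + 2*H) = (-3 + 2*H)*(5 + H))
W(Q, G) = Q (W(Q, G) = (Q + G) - G = (G + Q) - G = Q)
-3865*W(y(5), v) = -3865*(-15 + 2*5² + 7*5) = -3865*(-15 + 2*25 + 35) = -3865*(-15 + 50 + 35) = -3865*70 = -270550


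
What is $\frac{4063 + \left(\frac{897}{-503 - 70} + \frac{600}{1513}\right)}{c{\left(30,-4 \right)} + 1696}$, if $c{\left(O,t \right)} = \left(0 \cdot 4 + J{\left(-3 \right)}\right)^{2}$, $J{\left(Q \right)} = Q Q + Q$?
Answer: $\frac{586900071}{250259278} \approx 2.3452$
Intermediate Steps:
$J{\left(Q \right)} = Q + Q^{2}$ ($J{\left(Q \right)} = Q^{2} + Q = Q + Q^{2}$)
$c{\left(O,t \right)} = 36$ ($c{\left(O,t \right)} = \left(0 \cdot 4 - 3 \left(1 - 3\right)\right)^{2} = \left(0 - -6\right)^{2} = \left(0 + 6\right)^{2} = 6^{2} = 36$)
$\frac{4063 + \left(\frac{897}{-503 - 70} + \frac{600}{1513}\right)}{c{\left(30,-4 \right)} + 1696} = \frac{4063 + \left(\frac{897}{-503 - 70} + \frac{600}{1513}\right)}{36 + 1696} = \frac{4063 + \left(\frac{897}{-503 - 70} + 600 \cdot \frac{1}{1513}\right)}{1732} = \left(4063 + \left(\frac{897}{-573} + \frac{600}{1513}\right)\right) \frac{1}{1732} = \left(4063 + \left(897 \left(- \frac{1}{573}\right) + \frac{600}{1513}\right)\right) \frac{1}{1732} = \left(4063 + \left(- \frac{299}{191} + \frac{600}{1513}\right)\right) \frac{1}{1732} = \left(4063 - \frac{337787}{288983}\right) \frac{1}{1732} = \frac{1173800142}{288983} \cdot \frac{1}{1732} = \frac{586900071}{250259278}$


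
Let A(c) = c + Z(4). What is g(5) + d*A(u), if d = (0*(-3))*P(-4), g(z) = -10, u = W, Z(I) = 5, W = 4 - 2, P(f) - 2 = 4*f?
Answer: -10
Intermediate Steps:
P(f) = 2 + 4*f
W = 2
u = 2
A(c) = 5 + c (A(c) = c + 5 = 5 + c)
d = 0 (d = (0*(-3))*(2 + 4*(-4)) = 0*(2 - 16) = 0*(-14) = 0)
g(5) + d*A(u) = -10 + 0*(5 + 2) = -10 + 0*7 = -10 + 0 = -10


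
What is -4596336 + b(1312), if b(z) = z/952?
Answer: -546963820/119 ≈ -4.5963e+6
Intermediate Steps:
b(z) = z/952 (b(z) = z*(1/952) = z/952)
-4596336 + b(1312) = -4596336 + (1/952)*1312 = -4596336 + 164/119 = -546963820/119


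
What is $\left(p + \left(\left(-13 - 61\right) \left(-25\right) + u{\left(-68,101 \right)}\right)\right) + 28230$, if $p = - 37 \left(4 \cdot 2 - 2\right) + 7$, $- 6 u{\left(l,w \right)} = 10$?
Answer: $\frac{89590}{3} \approx 29863.0$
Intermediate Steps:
$u{\left(l,w \right)} = - \frac{5}{3}$ ($u{\left(l,w \right)} = \left(- \frac{1}{6}\right) 10 = - \frac{5}{3}$)
$p = -215$ ($p = - 37 \left(8 - 2\right) + 7 = \left(-37\right) 6 + 7 = -222 + 7 = -215$)
$\left(p + \left(\left(-13 - 61\right) \left(-25\right) + u{\left(-68,101 \right)}\right)\right) + 28230 = \left(-215 - \left(\frac{5}{3} - \left(-13 - 61\right) \left(-25\right)\right)\right) + 28230 = \left(-215 - - \frac{5545}{3}\right) + 28230 = \left(-215 + \left(1850 - \frac{5}{3}\right)\right) + 28230 = \left(-215 + \frac{5545}{3}\right) + 28230 = \frac{4900}{3} + 28230 = \frac{89590}{3}$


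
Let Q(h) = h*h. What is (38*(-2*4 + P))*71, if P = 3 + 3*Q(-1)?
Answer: -5396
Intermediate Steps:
Q(h) = h²
P = 6 (P = 3 + 3*(-1)² = 3 + 3*1 = 3 + 3 = 6)
(38*(-2*4 + P))*71 = (38*(-2*4 + 6))*71 = (38*(-8 + 6))*71 = (38*(-2))*71 = -76*71 = -5396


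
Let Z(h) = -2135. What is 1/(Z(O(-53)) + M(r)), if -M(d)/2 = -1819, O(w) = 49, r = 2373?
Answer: 1/1503 ≈ 0.00066534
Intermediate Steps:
M(d) = 3638 (M(d) = -2*(-1819) = 3638)
1/(Z(O(-53)) + M(r)) = 1/(-2135 + 3638) = 1/1503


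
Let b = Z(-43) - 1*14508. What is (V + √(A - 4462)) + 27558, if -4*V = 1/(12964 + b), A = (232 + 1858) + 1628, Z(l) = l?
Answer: 174938185/6348 + 2*I*√186 ≈ 27558.0 + 27.276*I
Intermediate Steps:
b = -14551 (b = -43 - 1*14508 = -43 - 14508 = -14551)
A = 3718 (A = 2090 + 1628 = 3718)
V = 1/6348 (V = -1/(4*(12964 - 14551)) = -¼/(-1587) = -¼*(-1/1587) = 1/6348 ≈ 0.00015753)
(V + √(A - 4462)) + 27558 = (1/6348 + √(3718 - 4462)) + 27558 = (1/6348 + √(-744)) + 27558 = (1/6348 + 2*I*√186) + 27558 = 174938185/6348 + 2*I*√186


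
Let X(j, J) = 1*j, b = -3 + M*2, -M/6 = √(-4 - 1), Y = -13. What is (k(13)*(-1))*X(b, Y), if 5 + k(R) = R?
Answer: 24 + 96*I*√5 ≈ 24.0 + 214.66*I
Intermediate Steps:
M = -6*I*√5 (M = -6*√(-4 - 1) = -6*I*√5 ≈ -13.416*I)
b = -3 - 12*I*√5 (b = -3 - 6*I*√5*2 = -3 - 12*I*√5 ≈ -3.0 - 26.833*I)
k(R) = -5 + R
X(j, J) = j
(k(13)*(-1))*X(b, Y) = ((-5 + 13)*(-1))*(-3 - 12*I*√5) = (8*(-1))*(-3 - 12*I*√5) = -8*(-3 - 12*I*√5) = 24 + 96*I*√5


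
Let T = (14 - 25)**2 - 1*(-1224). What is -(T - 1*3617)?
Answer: 2272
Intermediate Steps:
T = 1345 (T = (-11)**2 + 1224 = 121 + 1224 = 1345)
-(T - 1*3617) = -(1345 - 1*3617) = -(1345 - 3617) = -1*(-2272) = 2272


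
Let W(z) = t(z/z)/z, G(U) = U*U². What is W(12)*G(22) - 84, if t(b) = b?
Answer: 2410/3 ≈ 803.33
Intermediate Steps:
G(U) = U³
W(z) = 1/z (W(z) = (z/z)/z = 1/z)
W(12)*G(22) - 84 = 22³/12 - 84 = (1/12)*10648 - 84 = 2662/3 - 84 = 2410/3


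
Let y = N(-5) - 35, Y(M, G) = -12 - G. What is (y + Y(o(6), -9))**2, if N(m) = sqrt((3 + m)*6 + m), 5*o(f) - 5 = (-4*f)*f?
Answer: (38 - I*sqrt(17))**2 ≈ 1427.0 - 313.36*I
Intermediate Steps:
o(f) = 1 - 4*f**2/5 (o(f) = 1 + ((-4*f)*f)/5 = 1 + (-4*f**2)/5 = 1 - 4*f**2/5)
N(m) = sqrt(18 + 7*m) (N(m) = sqrt((18 + 6*m) + m) = sqrt(18 + 7*m))
y = -35 + I*sqrt(17) (y = sqrt(18 + 7*(-5)) - 35 = sqrt(18 - 35) - 35 = sqrt(-17) - 35 = I*sqrt(17) - 35 = -35 + I*sqrt(17) ≈ -35.0 + 4.1231*I)
(y + Y(o(6), -9))**2 = ((-35 + I*sqrt(17)) + (-12 - 1*(-9)))**2 = ((-35 + I*sqrt(17)) + (-12 + 9))**2 = ((-35 + I*sqrt(17)) - 3)**2 = (-38 + I*sqrt(17))**2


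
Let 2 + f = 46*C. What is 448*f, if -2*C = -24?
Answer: 246400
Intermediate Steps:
C = 12 (C = -½*(-24) = 12)
f = 550 (f = -2 + 46*12 = -2 + 552 = 550)
448*f = 448*550 = 246400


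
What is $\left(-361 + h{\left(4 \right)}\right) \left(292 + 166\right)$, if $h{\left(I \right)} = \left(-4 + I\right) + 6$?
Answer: $-162590$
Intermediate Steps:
$h{\left(I \right)} = 2 + I$
$\left(-361 + h{\left(4 \right)}\right) \left(292 + 166\right) = \left(-361 + \left(2 + 4\right)\right) \left(292 + 166\right) = \left(-361 + 6\right) 458 = \left(-355\right) 458 = -162590$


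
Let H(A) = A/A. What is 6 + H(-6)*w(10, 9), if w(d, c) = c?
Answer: 15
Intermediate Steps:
H(A) = 1
6 + H(-6)*w(10, 9) = 6 + 1*9 = 6 + 9 = 15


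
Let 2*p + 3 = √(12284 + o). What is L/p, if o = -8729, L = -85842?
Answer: -28614/197 - 28614*√395/197 ≈ -3032.0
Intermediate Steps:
p = -3/2 + 3*√395/2 (p = -3/2 + √(12284 - 8729)/2 = -3/2 + √3555/2 = -3/2 + (3*√395)/2 = -3/2 + 3*√395/2 ≈ 28.312)
L/p = -85842/(-3/2 + 3*√395/2)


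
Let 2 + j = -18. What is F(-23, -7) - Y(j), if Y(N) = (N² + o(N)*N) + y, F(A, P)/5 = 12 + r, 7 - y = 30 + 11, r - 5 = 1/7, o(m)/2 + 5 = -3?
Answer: -4202/7 ≈ -600.29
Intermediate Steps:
o(m) = -16 (o(m) = -10 + 2*(-3) = -10 - 6 = -16)
r = 36/7 (r = 5 + 1/7 = 5 + ⅐ = 36/7 ≈ 5.1429)
y = -34 (y = 7 - (30 + 11) = 7 - 1*41 = 7 - 41 = -34)
F(A, P) = 600/7 (F(A, P) = 5*(12 + 36/7) = 5*(120/7) = 600/7)
j = -20 (j = -2 - 18 = -20)
Y(N) = -34 + N² - 16*N (Y(N) = (N² - 16*N) - 34 = -34 + N² - 16*N)
F(-23, -7) - Y(j) = 600/7 - (-34 + (-20)² - 16*(-20)) = 600/7 - (-34 + 400 + 320) = 600/7 - 1*686 = 600/7 - 686 = -4202/7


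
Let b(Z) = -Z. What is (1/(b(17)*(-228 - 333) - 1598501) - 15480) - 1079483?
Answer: -1739856788333/1588964 ≈ -1.0950e+6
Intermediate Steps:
(1/(b(17)*(-228 - 333) - 1598501) - 15480) - 1079483 = (1/((-1*17)*(-228 - 333) - 1598501) - 15480) - 1079483 = (1/(-17*(-561) - 1598501) - 15480) - 1079483 = (1/(9537 - 1598501) - 15480) - 1079483 = (1/(-1588964) - 15480) - 1079483 = (-1/1588964 - 15480) - 1079483 = -24597162721/1588964 - 1079483 = -1739856788333/1588964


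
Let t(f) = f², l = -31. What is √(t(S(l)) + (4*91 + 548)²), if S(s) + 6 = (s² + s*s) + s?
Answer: √4384969 ≈ 2094.0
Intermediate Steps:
S(s) = -6 + s + 2*s² (S(s) = -6 + ((s² + s*s) + s) = -6 + ((s² + s²) + s) = -6 + (2*s² + s) = -6 + (s + 2*s²) = -6 + s + 2*s²)
√(t(S(l)) + (4*91 + 548)²) = √((-6 - 31 + 2*(-31)²)² + (4*91 + 548)²) = √((-6 - 31 + 2*961)² + (364 + 548)²) = √((-6 - 31 + 1922)² + 912²) = √(1885² + 831744) = √(3553225 + 831744) = √4384969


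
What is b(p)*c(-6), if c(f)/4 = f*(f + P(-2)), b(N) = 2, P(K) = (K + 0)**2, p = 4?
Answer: 96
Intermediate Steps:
P(K) = K**2
c(f) = 4*f*(4 + f) (c(f) = 4*(f*(f + (-2)**2)) = 4*(f*(f + 4)) = 4*(f*(4 + f)) = 4*f*(4 + f))
b(p)*c(-6) = 2*(4*(-6)*(4 - 6)) = 2*(4*(-6)*(-2)) = 2*48 = 96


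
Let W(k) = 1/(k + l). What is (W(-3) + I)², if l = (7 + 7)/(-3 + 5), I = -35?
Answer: 19321/16 ≈ 1207.6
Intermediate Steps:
l = 7 (l = 14/2 = 14*(½) = 7)
W(k) = 1/(7 + k) (W(k) = 1/(k + 7) = 1/(7 + k))
(W(-3) + I)² = (1/(7 - 3) - 35)² = (1/4 - 35)² = (¼ - 35)² = (-139/4)² = 19321/16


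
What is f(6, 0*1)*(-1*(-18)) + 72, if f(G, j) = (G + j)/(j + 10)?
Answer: 414/5 ≈ 82.800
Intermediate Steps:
f(G, j) = (G + j)/(10 + j)
f(6, 0*1)*(-1*(-18)) + 72 = ((6 + 0*1)/(10 + 0*1))*(-1*(-18)) + 72 = ((6 + 0)/(10 + 0))*18 + 72 = (6/10)*18 + 72 = ((⅒)*6)*18 + 72 = (⅗)*18 + 72 = 54/5 + 72 = 414/5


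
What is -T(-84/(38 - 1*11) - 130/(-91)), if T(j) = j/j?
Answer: -1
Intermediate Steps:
T(j) = 1
-T(-84/(38 - 1*11) - 130/(-91)) = -1*1 = -1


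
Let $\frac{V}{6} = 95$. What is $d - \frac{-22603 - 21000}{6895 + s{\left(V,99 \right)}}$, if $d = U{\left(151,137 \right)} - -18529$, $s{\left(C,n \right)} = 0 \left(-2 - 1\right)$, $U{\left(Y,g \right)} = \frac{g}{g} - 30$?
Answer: $\frac{18228729}{985} \approx 18506.0$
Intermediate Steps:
$V = 570$ ($V = 6 \cdot 95 = 570$)
$U{\left(Y,g \right)} = -29$ ($U{\left(Y,g \right)} = 1 - 30 = -29$)
$s{\left(C,n \right)} = 0$ ($s{\left(C,n \right)} = 0 \left(-3\right) = 0$)
$d = 18500$ ($d = -29 - -18529 = -29 + 18529 = 18500$)
$d - \frac{-22603 - 21000}{6895 + s{\left(V,99 \right)}} = 18500 - \frac{-22603 - 21000}{6895 + 0} = 18500 - - \frac{43603}{6895} = 18500 - \left(-43603\right) \frac{1}{6895} = 18500 - - \frac{6229}{985} = 18500 + \frac{6229}{985} = \frac{18228729}{985}$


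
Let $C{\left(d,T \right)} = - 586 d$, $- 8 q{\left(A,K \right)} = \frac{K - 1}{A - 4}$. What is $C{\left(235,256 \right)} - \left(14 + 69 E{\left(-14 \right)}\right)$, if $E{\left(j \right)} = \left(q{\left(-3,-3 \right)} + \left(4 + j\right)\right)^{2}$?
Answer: $- \frac{28365693}{196} \approx -1.4472 \cdot 10^{5}$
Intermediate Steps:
$q{\left(A,K \right)} = - \frac{-1 + K}{8 \left(-4 + A\right)}$ ($q{\left(A,K \right)} = - \frac{\left(K - 1\right) \frac{1}{A - 4}}{8} = - \frac{\left(-1 + K\right) \frac{1}{-4 + A}}{8} = - \frac{\frac{1}{-4 + A} \left(-1 + K\right)}{8} = - \frac{-1 + K}{8 \left(-4 + A\right)}$)
$E{\left(j \right)} = \left(\frac{55}{14} + j\right)^{2}$ ($E{\left(j \right)} = \left(\frac{1 - -3}{8 \left(-4 - 3\right)} + \left(4 + j\right)\right)^{2} = \left(\frac{1 + 3}{8 \left(-7\right)} + \left(4 + j\right)\right)^{2} = \left(\frac{1}{8} \left(- \frac{1}{7}\right) 4 + \left(4 + j\right)\right)^{2} = \left(- \frac{1}{14} + \left(4 + j\right)\right)^{2} = \left(\frac{55}{14} + j\right)^{2}$)
$C{\left(235,256 \right)} - \left(14 + 69 E{\left(-14 \right)}\right) = \left(-586\right) 235 - \left(14 + 69 \frac{\left(55 + 14 \left(-14\right)\right)^{2}}{196}\right) = -137710 - \left(14 + 69 \frac{\left(55 - 196\right)^{2}}{196}\right) = -137710 - \left(14 + 69 \frac{\left(-141\right)^{2}}{196}\right) = -137710 - \left(14 + 69 \cdot \frac{1}{196} \cdot 19881\right) = -137710 - \frac{1374533}{196} = - \frac{28365693}{196}$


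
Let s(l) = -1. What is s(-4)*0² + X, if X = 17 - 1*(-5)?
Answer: 22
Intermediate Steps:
X = 22 (X = 17 + 5 = 22)
s(-4)*0² + X = -1*0² + 22 = -1*0 + 22 = 0 + 22 = 22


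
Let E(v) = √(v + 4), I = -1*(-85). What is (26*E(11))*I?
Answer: 2210*√15 ≈ 8559.3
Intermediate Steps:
I = 85
E(v) = √(4 + v)
(26*E(11))*I = (26*√(4 + 11))*85 = (26*√15)*85 = 2210*√15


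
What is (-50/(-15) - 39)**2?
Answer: 11449/9 ≈ 1272.1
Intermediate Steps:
(-50/(-15) - 39)**2 = (-50*(-1/15) - 39)**2 = (10/3 - 39)**2 = (-107/3)**2 = 11449/9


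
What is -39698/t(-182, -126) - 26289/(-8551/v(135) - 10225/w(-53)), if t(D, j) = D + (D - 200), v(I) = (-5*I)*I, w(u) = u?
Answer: -8650525936889/131441092248 ≈ -65.813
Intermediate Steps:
v(I) = -5*I²
t(D, j) = -200 + 2*D (t(D, j) = D + (-200 + D) = -200 + 2*D)
-39698/t(-182, -126) - 26289/(-8551/v(135) - 10225/w(-53)) = -39698/(-200 + 2*(-182)) - 26289/(-8551/((-5*135²)) - 10225/(-53)) = -39698/(-200 - 364) - 26289/(-8551/((-5*18225)) - 10225*(-1/53)) = -39698/(-564) - 26289/(-8551/(-91125) + 10225/53) = -39698*(-1/564) - 26289/(-8551*(-1/91125) + 10225/53) = 19849/282 - 26289/(8551/91125 + 10225/53) = 19849/282 - 26289/932206328/4829625 = 19849/282 - 26289*4829625/932206328 = 19849/282 - 126966011625/932206328 = -8650525936889/131441092248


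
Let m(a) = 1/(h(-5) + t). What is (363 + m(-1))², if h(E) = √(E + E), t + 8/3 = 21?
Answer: 18*(-21492323*I + 2416128*√10)/(5*(-587*I + 66*√10)) ≈ 1.3181e+5 - 6.6341*I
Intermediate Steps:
t = 55/3 (t = -8/3 + 21 = 55/3 ≈ 18.333)
h(E) = √2*√E (h(E) = √(2*E) = √2*√E)
m(a) = 1/(55/3 + I*√10) (m(a) = 1/(√2*√(-5) + 55/3) = 1/(√2*(I*√5) + 55/3) = 1/(I*√10 + 55/3) = 1/(55/3 + I*√10))
(363 + m(-1))² = (363 + (33/623 - 9*I*√10/3115))² = (226182/623 - 9*I*√10/3115)²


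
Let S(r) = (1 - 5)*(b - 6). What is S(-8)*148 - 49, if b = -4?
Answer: 5871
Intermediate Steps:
S(r) = 40 (S(r) = (1 - 5)*(-4 - 6) = -4*(-10) = 40)
S(-8)*148 - 49 = 40*148 - 49 = 5920 - 49 = 5871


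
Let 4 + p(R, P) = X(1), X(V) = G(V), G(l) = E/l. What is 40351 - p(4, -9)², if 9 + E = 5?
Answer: 40287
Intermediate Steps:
E = -4 (E = -9 + 5 = -4)
G(l) = -4/l
X(V) = -4/V
p(R, P) = -8 (p(R, P) = -4 - 4/1 = -4 - 4*1 = -4 - 4 = -8)
40351 - p(4, -9)² = 40351 - 1*(-8)² = 40351 - 1*64 = 40351 - 64 = 40287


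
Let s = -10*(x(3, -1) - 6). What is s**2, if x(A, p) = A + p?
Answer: 1600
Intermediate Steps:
s = 40 (s = -10*((3 - 1) - 6) = -10*(2 - 6) = -10*(-4) = 40)
s**2 = 40**2 = 1600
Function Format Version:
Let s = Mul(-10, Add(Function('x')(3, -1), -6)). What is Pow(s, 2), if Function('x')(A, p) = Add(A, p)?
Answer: 1600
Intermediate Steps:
s = 40 (s = Mul(-10, Add(Add(3, -1), -6)) = Mul(-10, Add(2, -6)) = Mul(-10, -4) = 40)
Pow(s, 2) = Pow(40, 2) = 1600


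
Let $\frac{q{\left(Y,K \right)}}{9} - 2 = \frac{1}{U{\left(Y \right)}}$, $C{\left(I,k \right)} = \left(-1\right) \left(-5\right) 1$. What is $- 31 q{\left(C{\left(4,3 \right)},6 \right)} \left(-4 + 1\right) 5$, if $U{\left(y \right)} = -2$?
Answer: $\frac{12555}{2} \approx 6277.5$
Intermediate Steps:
$C{\left(I,k \right)} = 5$ ($C{\left(I,k \right)} = 5 \cdot 1 = 5$)
$q{\left(Y,K \right)} = \frac{27}{2}$ ($q{\left(Y,K \right)} = 18 + \frac{9}{-2} = 18 + 9 \left(- \frac{1}{2}\right) = 18 - \frac{9}{2} = \frac{27}{2}$)
$- 31 q{\left(C{\left(4,3 \right)},6 \right)} \left(-4 + 1\right) 5 = \left(-31\right) \frac{27}{2} \left(-4 + 1\right) 5 = - \frac{837 \left(\left(-3\right) 5\right)}{2} = \left(- \frac{837}{2}\right) \left(-15\right) = \frac{12555}{2}$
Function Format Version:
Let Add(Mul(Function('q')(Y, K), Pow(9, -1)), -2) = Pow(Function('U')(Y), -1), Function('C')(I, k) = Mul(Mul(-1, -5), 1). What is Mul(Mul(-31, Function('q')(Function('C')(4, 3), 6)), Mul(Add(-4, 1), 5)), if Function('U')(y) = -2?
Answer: Rational(12555, 2) ≈ 6277.5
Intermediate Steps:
Function('C')(I, k) = 5 (Function('C')(I, k) = Mul(5, 1) = 5)
Function('q')(Y, K) = Rational(27, 2) (Function('q')(Y, K) = Add(18, Mul(9, Pow(-2, -1))) = Add(18, Mul(9, Rational(-1, 2))) = Add(18, Rational(-9, 2)) = Rational(27, 2))
Mul(Mul(-31, Function('q')(Function('C')(4, 3), 6)), Mul(Add(-4, 1), 5)) = Mul(Mul(-31, Rational(27, 2)), Mul(Add(-4, 1), 5)) = Mul(Rational(-837, 2), Mul(-3, 5)) = Mul(Rational(-837, 2), -15) = Rational(12555, 2)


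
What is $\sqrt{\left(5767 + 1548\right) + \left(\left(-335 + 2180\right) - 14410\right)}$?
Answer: $5 i \sqrt{210} \approx 72.457 i$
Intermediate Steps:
$\sqrt{\left(5767 + 1548\right) + \left(\left(-335 + 2180\right) - 14410\right)} = \sqrt{7315 + \left(1845 - 14410\right)} = \sqrt{7315 - 12565} = \sqrt{-5250} = 5 i \sqrt{210}$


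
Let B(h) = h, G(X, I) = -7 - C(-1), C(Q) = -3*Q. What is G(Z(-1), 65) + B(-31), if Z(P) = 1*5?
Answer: -41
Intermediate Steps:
Z(P) = 5
G(X, I) = -10 (G(X, I) = -7 - (-3)*(-1) = -7 - 1*3 = -7 - 3 = -10)
G(Z(-1), 65) + B(-31) = -10 - 31 = -41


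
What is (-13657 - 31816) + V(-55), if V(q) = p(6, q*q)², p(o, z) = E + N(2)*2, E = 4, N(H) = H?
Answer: -45409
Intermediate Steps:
p(o, z) = 8 (p(o, z) = 4 + 2*2 = 4 + 4 = 8)
V(q) = 64 (V(q) = 8² = 64)
(-13657 - 31816) + V(-55) = (-13657 - 31816) + 64 = -45473 + 64 = -45409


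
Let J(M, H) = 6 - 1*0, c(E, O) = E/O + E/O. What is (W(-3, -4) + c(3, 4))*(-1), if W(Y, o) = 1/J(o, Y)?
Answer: -5/3 ≈ -1.6667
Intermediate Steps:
c(E, O) = 2*E/O
J(M, H) = 6 (J(M, H) = 6 + 0 = 6)
W(Y, o) = ⅙ (W(Y, o) = 1/6 = ⅙)
(W(-3, -4) + c(3, 4))*(-1) = (⅙ + 2*3/4)*(-1) = (⅙ + 2*3*(¼))*(-1) = (⅙ + 3/2)*(-1) = (5/3)*(-1) = -5/3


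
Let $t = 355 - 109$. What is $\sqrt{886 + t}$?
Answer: $2 \sqrt{283} \approx 33.645$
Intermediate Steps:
$t = 246$ ($t = 355 - 109 = 246$)
$\sqrt{886 + t} = \sqrt{886 + 246} = \sqrt{1132} = 2 \sqrt{283}$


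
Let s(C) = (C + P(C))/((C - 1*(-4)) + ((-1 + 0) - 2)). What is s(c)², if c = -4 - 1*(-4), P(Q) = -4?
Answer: 16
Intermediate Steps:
c = 0 (c = -4 + 4 = 0)
s(C) = (-4 + C)/(1 + C) (s(C) = (C - 4)/((C - 1*(-4)) + ((-1 + 0) - 2)) = (-4 + C)/((C + 4) + (-1 - 2)) = (-4 + C)/((4 + C) - 3) = (-4 + C)/(1 + C))
s(c)² = ((-4 + 0)/(1 + 0))² = (-4/1)² = (1*(-4))² = (-4)² = 16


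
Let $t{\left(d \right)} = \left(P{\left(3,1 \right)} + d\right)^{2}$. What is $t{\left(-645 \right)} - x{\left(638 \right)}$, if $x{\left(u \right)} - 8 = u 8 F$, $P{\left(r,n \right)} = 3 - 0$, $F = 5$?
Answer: $386636$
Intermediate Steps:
$P{\left(r,n \right)} = 3$ ($P{\left(r,n \right)} = 3 + 0 = 3$)
$t{\left(d \right)} = \left(3 + d\right)^{2}$
$x{\left(u \right)} = 8 + 40 u$ ($x{\left(u \right)} = 8 + u 8 \cdot 5 = 8 + 8 u 5 = 8 + 40 u$)
$t{\left(-645 \right)} - x{\left(638 \right)} = \left(3 - 645\right)^{2} - \left(8 + 40 \cdot 638\right) = \left(-642\right)^{2} - \left(8 + 25520\right) = 412164 - 25528 = 386636$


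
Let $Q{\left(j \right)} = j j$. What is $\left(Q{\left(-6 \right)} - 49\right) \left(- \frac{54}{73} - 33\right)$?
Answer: $\frac{32019}{73} \approx 438.62$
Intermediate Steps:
$Q{\left(j \right)} = j^{2}$
$\left(Q{\left(-6 \right)} - 49\right) \left(- \frac{54}{73} - 33\right) = \left(\left(-6\right)^{2} - 49\right) \left(- \frac{54}{73} - 33\right) = \left(36 - 49\right) \left(\left(-54\right) \frac{1}{73} - 33\right) = - 13 \left(- \frac{54}{73} - 33\right) = \left(-13\right) \left(- \frac{2463}{73}\right) = \frac{32019}{73}$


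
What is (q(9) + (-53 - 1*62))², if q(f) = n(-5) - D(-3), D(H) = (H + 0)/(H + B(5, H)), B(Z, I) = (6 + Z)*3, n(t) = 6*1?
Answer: 1185921/100 ≈ 11859.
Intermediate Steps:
n(t) = 6
B(Z, I) = 18 + 3*Z
D(H) = H/(33 + H) (D(H) = (H + 0)/(H + (18 + 3*5)) = H/(H + (18 + 15)) = H/(H + 33) = H/(33 + H))
q(f) = 61/10 (q(f) = 6 - (-3)/(33 - 3) = 6 - (-3)/30 = 6 - 1*(-⅒) = 6 + ⅒ = 61/10)
(q(9) + (-53 - 1*62))² = (61/10 + (-53 - 1*62))² = (61/10 + (-53 - 62))² = (61/10 - 115)² = (-1089/10)² = 1185921/100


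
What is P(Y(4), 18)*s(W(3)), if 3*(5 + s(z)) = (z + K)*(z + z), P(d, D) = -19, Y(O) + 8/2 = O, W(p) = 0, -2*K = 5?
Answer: 95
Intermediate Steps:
K = -5/2 (K = -½*5 = -5/2 ≈ -2.5000)
Y(O) = -4 + O
s(z) = -5 + 2*z*(-5/2 + z)/3 (s(z) = -5 + ((z - 5/2)*(z + z))/3 = -5 + ((-5/2 + z)*(2*z))/3 = -5 + (2*z*(-5/2 + z))/3 = -5 + 2*z*(-5/2 + z)/3)
P(Y(4), 18)*s(W(3)) = -19*(-5 - 5/3*0 + (⅔)*0²) = -19*(-5 + 0 + (⅔)*0) = -19*(-5 + 0 + 0) = -19*(-5) = 95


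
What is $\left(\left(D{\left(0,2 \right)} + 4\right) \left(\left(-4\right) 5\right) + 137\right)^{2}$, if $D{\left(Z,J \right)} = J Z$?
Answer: $3249$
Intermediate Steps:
$\left(\left(D{\left(0,2 \right)} + 4\right) \left(\left(-4\right) 5\right) + 137\right)^{2} = \left(\left(2 \cdot 0 + 4\right) \left(\left(-4\right) 5\right) + 137\right)^{2} = \left(\left(0 + 4\right) \left(-20\right) + 137\right)^{2} = \left(4 \left(-20\right) + 137\right)^{2} = \left(-80 + 137\right)^{2} = 57^{2} = 3249$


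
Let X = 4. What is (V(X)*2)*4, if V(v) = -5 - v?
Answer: -72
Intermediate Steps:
(V(X)*2)*4 = ((-5 - 1*4)*2)*4 = ((-5 - 4)*2)*4 = -9*2*4 = -18*4 = -72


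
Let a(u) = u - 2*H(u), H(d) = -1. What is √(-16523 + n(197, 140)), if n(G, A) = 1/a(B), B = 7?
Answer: I*√148706/3 ≈ 128.54*I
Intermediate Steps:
a(u) = 2 + u (a(u) = u - 2*(-1) = u + 2 = 2 + u)
n(G, A) = ⅑ (n(G, A) = 1/(2 + 7) = 1/9 = ⅑)
√(-16523 + n(197, 140)) = √(-16523 + ⅑) = √(-148706/9) = I*√148706/3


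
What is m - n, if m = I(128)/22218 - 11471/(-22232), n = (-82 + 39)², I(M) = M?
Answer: -65218350475/35282184 ≈ -1848.5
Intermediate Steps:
n = 1849 (n = (-43)² = 1849)
m = 18407741/35282184 (m = 128/22218 - 11471/(-22232) = 128*(1/22218) - 11471*(-1/22232) = 64/11109 + 11471/22232 = 18407741/35282184 ≈ 0.52173)
m - n = 18407741/35282184 - 1*1849 = 18407741/35282184 - 1849 = -65218350475/35282184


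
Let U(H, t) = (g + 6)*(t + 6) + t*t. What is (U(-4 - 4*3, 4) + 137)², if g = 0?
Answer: 45369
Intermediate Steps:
U(H, t) = 36 + t² + 6*t (U(H, t) = (0 + 6)*(t + 6) + t*t = 6*(6 + t) + t² = (36 + 6*t) + t² = 36 + t² + 6*t)
(U(-4 - 4*3, 4) + 137)² = ((36 + 4² + 6*4) + 137)² = ((36 + 16 + 24) + 137)² = (76 + 137)² = 213² = 45369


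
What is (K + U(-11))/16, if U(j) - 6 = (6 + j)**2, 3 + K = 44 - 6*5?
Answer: 21/8 ≈ 2.6250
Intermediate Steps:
K = 11 (K = -3 + (44 - 6*5) = -3 + (44 - 1*30) = -3 + (44 - 30) = -3 + 14 = 11)
U(j) = 6 + (6 + j)**2
(K + U(-11))/16 = (11 + (6 + (6 - 11)**2))/16 = (11 + (6 + (-5)**2))*(1/16) = (11 + (6 + 25))*(1/16) = (11 + 31)*(1/16) = 42*(1/16) = 21/8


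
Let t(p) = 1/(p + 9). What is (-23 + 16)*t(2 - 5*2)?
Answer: -7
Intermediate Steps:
t(p) = 1/(9 + p)
(-23 + 16)*t(2 - 5*2) = (-23 + 16)/(9 + (2 - 5*2)) = -7/(9 + (2 - 10)) = -7/(9 - 8) = -7/1 = -7*1 = -7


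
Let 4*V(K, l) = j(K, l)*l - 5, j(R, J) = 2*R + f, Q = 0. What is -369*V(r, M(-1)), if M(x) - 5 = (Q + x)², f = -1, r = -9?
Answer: 43911/4 ≈ 10978.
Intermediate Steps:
M(x) = 5 + x² (M(x) = 5 + (0 + x)² = 5 + x²)
j(R, J) = -1 + 2*R (j(R, J) = 2*R - 1 = -1 + 2*R)
V(K, l) = -5/4 + l*(-1 + 2*K)/4 (V(K, l) = ((-1 + 2*K)*l - 5)/4 = (l*(-1 + 2*K) - 5)/4 = (-5 + l*(-1 + 2*K))/4 = -5/4 + l*(-1 + 2*K)/4)
-369*V(r, M(-1)) = -369*(-5/4 + (5 + (-1)²)*(-1 + 2*(-9))/4) = -369*(-5/4 + (5 + 1)*(-1 - 18)/4) = -369*(-5/4 + (¼)*6*(-19)) = -369*(-5/4 - 57/2) = -369*(-119/4) = 43911/4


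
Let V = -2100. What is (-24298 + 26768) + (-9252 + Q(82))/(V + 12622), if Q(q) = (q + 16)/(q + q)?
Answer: 2130367265/862804 ≈ 2469.1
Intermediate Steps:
Q(q) = (16 + q)/(2*q) (Q(q) = (16 + q)/((2*q)) = (16 + q)*(1/(2*q)) = (16 + q)/(2*q))
(-24298 + 26768) + (-9252 + Q(82))/(V + 12622) = (-24298 + 26768) + (-9252 + (1/2)*(16 + 82)/82)/(-2100 + 12622) = 2470 + (-9252 + (1/2)*(1/82)*98)/10522 = 2470 + (-9252 + 49/82)*(1/10522) = 2470 - 758615/82*1/10522 = 2470 - 758615/862804 = 2130367265/862804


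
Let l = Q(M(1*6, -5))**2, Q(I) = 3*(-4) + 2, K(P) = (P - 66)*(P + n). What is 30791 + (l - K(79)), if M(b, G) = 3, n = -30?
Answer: 30254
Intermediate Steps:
K(P) = (-66 + P)*(-30 + P) (K(P) = (P - 66)*(P - 30) = (-66 + P)*(-30 + P))
Q(I) = -10 (Q(I) = -12 + 2 = -10)
l = 100 (l = (-10)**2 = 100)
30791 + (l - K(79)) = 30791 + (100 - (1980 + 79**2 - 96*79)) = 30791 + (100 - (1980 + 6241 - 7584)) = 30791 + (100 - 1*637) = 30791 + (100 - 637) = 30791 - 537 = 30254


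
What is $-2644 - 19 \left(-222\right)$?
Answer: $1574$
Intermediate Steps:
$-2644 - 19 \left(-222\right) = -2644 - -4218 = -2644 + 4218 = 1574$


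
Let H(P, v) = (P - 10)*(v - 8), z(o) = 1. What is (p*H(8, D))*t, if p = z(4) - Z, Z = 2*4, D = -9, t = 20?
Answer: -4760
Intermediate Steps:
Z = 8
H(P, v) = (-10 + P)*(-8 + v)
p = -7 (p = 1 - 1*8 = 1 - 8 = -7)
(p*H(8, D))*t = -7*(80 - 10*(-9) - 8*8 + 8*(-9))*20 = -7*(80 + 90 - 64 - 72)*20 = -7*34*20 = -238*20 = -4760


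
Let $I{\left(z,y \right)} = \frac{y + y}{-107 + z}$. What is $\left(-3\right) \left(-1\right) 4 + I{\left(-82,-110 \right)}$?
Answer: $\frac{2488}{189} \approx 13.164$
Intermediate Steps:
$I{\left(z,y \right)} = \frac{2 y}{-107 + z}$
$\left(-3\right) \left(-1\right) 4 + I{\left(-82,-110 \right)} = \left(-3\right) \left(-1\right) 4 + 2 \left(-110\right) \frac{1}{-107 - 82} = 3 \cdot 4 + 2 \left(-110\right) \frac{1}{-189} = 12 + 2 \left(-110\right) \left(- \frac{1}{189}\right) = 12 + \frac{220}{189} = \frac{2488}{189}$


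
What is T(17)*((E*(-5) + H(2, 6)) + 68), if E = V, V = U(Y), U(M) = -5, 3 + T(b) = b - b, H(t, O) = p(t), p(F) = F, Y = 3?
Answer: -285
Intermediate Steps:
H(t, O) = t
T(b) = -3 (T(b) = -3 + (b - b) = -3 + 0 = -3)
V = -5
E = -5
T(17)*((E*(-5) + H(2, 6)) + 68) = -3*((-5*(-5) + 2) + 68) = -3*((25 + 2) + 68) = -3*(27 + 68) = -3*95 = -285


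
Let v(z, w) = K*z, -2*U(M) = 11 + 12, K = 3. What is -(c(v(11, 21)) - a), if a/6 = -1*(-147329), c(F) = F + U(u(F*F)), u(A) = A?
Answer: 1767905/2 ≈ 8.8395e+5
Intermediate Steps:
U(M) = -23/2 (U(M) = -(11 + 12)/2 = -½*23 = -23/2)
v(z, w) = 3*z
c(F) = -23/2 + F (c(F) = F - 23/2 = -23/2 + F)
a = 883974 (a = 6*(-1*(-147329)) = 6*147329 = 883974)
-(c(v(11, 21)) - a) = -((-23/2 + 3*11) - 1*883974) = -((-23/2 + 33) - 883974) = -(43/2 - 883974) = -1*(-1767905/2) = 1767905/2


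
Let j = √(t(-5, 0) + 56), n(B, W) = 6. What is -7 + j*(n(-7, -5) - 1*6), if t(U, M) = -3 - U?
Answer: -7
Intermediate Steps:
j = √58 (j = √((-3 - 1*(-5)) + 56) = √((-3 + 5) + 56) = √(2 + 56) = √58 ≈ 7.6158)
-7 + j*(n(-7, -5) - 1*6) = -7 + √58*(6 - 1*6) = -7 + √58*(6 - 6) = -7 + √58*0 = -7 + 0 = -7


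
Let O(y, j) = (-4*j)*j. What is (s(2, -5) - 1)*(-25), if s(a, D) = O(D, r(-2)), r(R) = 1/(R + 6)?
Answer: 125/4 ≈ 31.250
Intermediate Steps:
r(R) = 1/(6 + R)
O(y, j) = -4*j²
s(a, D) = -¼ (s(a, D) = -4/(6 - 2)² = -4*(1/4)² = -4*(¼)² = -4*1/16 = -¼)
(s(2, -5) - 1)*(-25) = (-¼ - 1)*(-25) = -5/4*(-25) = 125/4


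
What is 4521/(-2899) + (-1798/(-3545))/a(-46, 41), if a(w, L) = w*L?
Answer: -15116015336/9691168565 ≈ -1.5598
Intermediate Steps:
a(w, L) = L*w
4521/(-2899) + (-1798/(-3545))/a(-46, 41) = 4521/(-2899) + (-1798/(-3545))/((41*(-46))) = 4521*(-1/2899) - 1798*(-1/3545)/(-1886) = -4521/2899 + (1798/3545)*(-1/1886) = -4521/2899 - 899/3342935 = -15116015336/9691168565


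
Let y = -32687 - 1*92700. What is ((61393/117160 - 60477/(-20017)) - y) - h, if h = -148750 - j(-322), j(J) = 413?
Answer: 22202782797069/80868680 ≈ 2.7455e+5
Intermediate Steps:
y = -125387 (y = -32687 - 92700 = -125387)
h = -149163 (h = -148750 - 1*413 = -148750 - 413 = -149163)
((61393/117160 - 60477/(-20017)) - y) - h = ((61393/117160 - 60477/(-20017)) - 1*(-125387)) - 1*(-149163) = ((61393*(1/117160) - 60477*(-1/20017)) + 125387) + 149163 = ((2117/4040 + 60477/20017) + 125387) + 149163 = (286703069/80868680 + 125387) + 149163 = 10140167882229/80868680 + 149163 = 22202782797069/80868680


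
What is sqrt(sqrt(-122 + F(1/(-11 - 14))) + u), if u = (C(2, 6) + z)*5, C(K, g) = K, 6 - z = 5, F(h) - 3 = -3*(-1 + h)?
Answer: sqrt(375 + 5*I*sqrt(2897))/5 ≈ 4.0904 + 1.3159*I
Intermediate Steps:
F(h) = 6 - 3*h (F(h) = 3 - 3*(-1 + h) = 3 + (3 - 3*h) = 6 - 3*h)
z = 1 (z = 6 - 1*5 = 6 - 5 = 1)
u = 15 (u = (2 + 1)*5 = 3*5 = 15)
sqrt(sqrt(-122 + F(1/(-11 - 14))) + u) = sqrt(sqrt(-122 + (6 - 3/(-11 - 14))) + 15) = sqrt(sqrt(-122 + (6 - 3/(-25))) + 15) = sqrt(sqrt(-122 + (6 - 3*(-1/25))) + 15) = sqrt(sqrt(-122 + (6 + 3/25)) + 15) = sqrt(sqrt(-122 + 153/25) + 15) = sqrt(sqrt(-2897/25) + 15) = sqrt(I*sqrt(2897)/5 + 15) = sqrt(15 + I*sqrt(2897)/5)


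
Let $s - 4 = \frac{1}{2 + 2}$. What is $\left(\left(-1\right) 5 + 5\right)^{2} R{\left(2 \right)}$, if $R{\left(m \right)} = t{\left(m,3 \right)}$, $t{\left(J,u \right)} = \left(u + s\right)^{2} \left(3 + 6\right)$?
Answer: $0$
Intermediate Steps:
$s = \frac{17}{4}$ ($s = 4 + \frac{1}{2 + 2} = 4 + \frac{1}{4} = \frac{17}{4} \approx 4.25$)
$t{\left(J,u \right)} = 9 \left(\frac{17}{4} + u\right)^{2}$ ($t{\left(J,u \right)} = \left(u + \frac{17}{4}\right)^{2} \left(3 + 6\right) = \left(\frac{17}{4} + u\right)^{2} \cdot 9 = 9 \left(\frac{17}{4} + u\right)^{2}$)
$R{\left(m \right)} = \frac{7569}{16}$ ($R{\left(m \right)} = \frac{9 \left(17 + 4 \cdot 3\right)^{2}}{16} = \frac{9 \left(17 + 12\right)^{2}}{16} = \frac{9 \cdot 29^{2}}{16} = \frac{9}{16} \cdot 841 = \frac{7569}{16}$)
$\left(\left(-1\right) 5 + 5\right)^{2} R{\left(2 \right)} = \left(\left(-1\right) 5 + 5\right)^{2} \cdot \frac{7569}{16} = \left(-5 + 5\right)^{2} \cdot \frac{7569}{16} = 0^{2} \cdot \frac{7569}{16} = 0 \cdot \frac{7569}{16} = 0$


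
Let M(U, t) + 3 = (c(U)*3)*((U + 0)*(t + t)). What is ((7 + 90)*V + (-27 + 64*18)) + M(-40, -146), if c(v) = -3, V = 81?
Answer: -96141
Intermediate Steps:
M(U, t) = -3 - 18*U*t (M(U, t) = -3 + (-3*3)*((U + 0)*(t + t)) = -3 - 9*U*2*t = -3 - 18*U*t)
((7 + 90)*V + (-27 + 64*18)) + M(-40, -146) = ((7 + 90)*81 + (-27 + 64*18)) + (-3 - 18*(-40)*(-146)) = (97*81 + (-27 + 1152)) + (-3 - 105120) = (7857 + 1125) - 105123 = 8982 - 105123 = -96141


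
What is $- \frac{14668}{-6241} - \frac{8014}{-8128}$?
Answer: $\frac{84618439}{25363424} \approx 3.3362$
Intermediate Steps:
$- \frac{14668}{-6241} - \frac{8014}{-8128} = \left(-14668\right) \left(- \frac{1}{6241}\right) - - \frac{4007}{4064} = \frac{14668}{6241} + \frac{4007}{4064} = \frac{84618439}{25363424}$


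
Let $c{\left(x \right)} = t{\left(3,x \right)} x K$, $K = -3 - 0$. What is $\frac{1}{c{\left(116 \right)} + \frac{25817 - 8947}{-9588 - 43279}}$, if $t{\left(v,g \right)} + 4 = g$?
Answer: $- \frac{52867}{2060561062} \approx -2.5657 \cdot 10^{-5}$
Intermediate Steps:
$K = -3$ ($K = -3 + 0 = -3$)
$t{\left(v,g \right)} = -4 + g$
$c{\left(x \right)} = - 3 x \left(-4 + x\right)$ ($c{\left(x \right)} = \left(-4 + x\right) x \left(-3\right) = x \left(-4 + x\right) \left(-3\right) = - 3 x \left(-4 + x\right)$)
$\frac{1}{c{\left(116 \right)} + \frac{25817 - 8947}{-9588 - 43279}} = \frac{1}{3 \cdot 116 \left(4 - 116\right) + \frac{25817 - 8947}{-9588 - 43279}} = \frac{1}{3 \cdot 116 \left(4 - 116\right) + \frac{16870}{-52867}} = \frac{1}{3 \cdot 116 \left(-112\right) + 16870 \left(- \frac{1}{52867}\right)} = \frac{1}{-38976 - \frac{16870}{52867}} = \frac{1}{- \frac{2060561062}{52867}} = - \frac{52867}{2060561062}$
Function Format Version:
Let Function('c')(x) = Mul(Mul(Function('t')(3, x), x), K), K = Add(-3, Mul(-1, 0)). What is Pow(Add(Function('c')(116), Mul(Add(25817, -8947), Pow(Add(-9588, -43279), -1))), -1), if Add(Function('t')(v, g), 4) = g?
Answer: Rational(-52867, 2060561062) ≈ -2.5657e-5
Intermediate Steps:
K = -3 (K = Add(-3, 0) = -3)
Function('t')(v, g) = Add(-4, g)
Function('c')(x) = Mul(-3, x, Add(-4, x)) (Function('c')(x) = Mul(Mul(Add(-4, x), x), -3) = Mul(Mul(x, Add(-4, x)), -3) = Mul(-3, x, Add(-4, x)))
Pow(Add(Function('c')(116), Mul(Add(25817, -8947), Pow(Add(-9588, -43279), -1))), -1) = Pow(Add(Mul(3, 116, Add(4, Mul(-1, 116))), Mul(Add(25817, -8947), Pow(Add(-9588, -43279), -1))), -1) = Pow(Add(Mul(3, 116, Add(4, -116)), Mul(16870, Pow(-52867, -1))), -1) = Pow(Add(Mul(3, 116, -112), Mul(16870, Rational(-1, 52867))), -1) = Pow(Add(-38976, Rational(-16870, 52867)), -1) = Pow(Rational(-2060561062, 52867), -1) = Rational(-52867, 2060561062)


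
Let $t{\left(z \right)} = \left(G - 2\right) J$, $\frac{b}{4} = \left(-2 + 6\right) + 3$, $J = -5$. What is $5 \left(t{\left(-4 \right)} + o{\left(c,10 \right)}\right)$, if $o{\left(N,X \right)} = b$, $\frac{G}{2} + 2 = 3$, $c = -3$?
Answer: $140$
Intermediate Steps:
$G = 2$ ($G = -4 + 2 \cdot 3 = -4 + 6 = 2$)
$b = 28$ ($b = 4 \left(\left(-2 + 6\right) + 3\right) = 4 \left(4 + 3\right) = 4 \cdot 7 = 28$)
$o{\left(N,X \right)} = 28$
$t{\left(z \right)} = 0$ ($t{\left(z \right)} = \left(2 - 2\right) \left(-5\right) = 0 \left(-5\right) = 0$)
$5 \left(t{\left(-4 \right)} + o{\left(c,10 \right)}\right) = 5 \left(0 + 28\right) = 5 \cdot 28 = 140$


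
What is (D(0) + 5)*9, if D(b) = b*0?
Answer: 45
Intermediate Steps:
D(b) = 0
(D(0) + 5)*9 = (0 + 5)*9 = 5*9 = 45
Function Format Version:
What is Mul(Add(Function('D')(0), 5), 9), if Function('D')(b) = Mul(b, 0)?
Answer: 45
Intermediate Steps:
Function('D')(b) = 0
Mul(Add(Function('D')(0), 5), 9) = Mul(Add(0, 5), 9) = Mul(5, 9) = 45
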